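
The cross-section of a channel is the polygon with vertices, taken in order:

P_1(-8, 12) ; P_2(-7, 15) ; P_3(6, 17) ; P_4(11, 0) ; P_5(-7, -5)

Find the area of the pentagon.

305.5

Apply Gauss's area formula: 2A = Σ (x_i·y_{i+1} − x_{i+1}·y_i), indices taken mod 5.
Σ = (-36) + (-209) + (-187) + (-55) + (-124) = -611
Area = |Σ|/2 = 305.5.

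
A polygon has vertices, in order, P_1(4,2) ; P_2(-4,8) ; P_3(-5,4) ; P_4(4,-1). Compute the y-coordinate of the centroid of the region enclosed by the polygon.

Apply the shoelace formula. First the cross-terms c_i = x_i·y_{i+1} − x_{i+1}·y_i:
  40, 24, -11, 12  ⇒  2A = 65, A = 32.5.
Then Σ (y_i + y_{i+1})·c_i = 667, so ȳ = 667 / (6·32.5) = 667/195.

667/195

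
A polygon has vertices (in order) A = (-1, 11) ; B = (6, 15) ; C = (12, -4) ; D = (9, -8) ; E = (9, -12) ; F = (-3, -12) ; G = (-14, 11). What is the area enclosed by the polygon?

434.5

A→B: (-1)(15) − (6)(11) = -81
B→C: (6)(-4) − (12)(15) = -204
C→D: (12)(-8) − (9)(-4) = -60
D→E: (9)(-12) − (9)(-8) = -36
E→F: (9)(-12) − (-3)(-12) = -144
F→G: (-3)(11) − (-14)(-12) = -201
G→A: (-14)(11) − (-1)(11) = -143
Σ = -869
Area = |Σ|/2 = 434.5.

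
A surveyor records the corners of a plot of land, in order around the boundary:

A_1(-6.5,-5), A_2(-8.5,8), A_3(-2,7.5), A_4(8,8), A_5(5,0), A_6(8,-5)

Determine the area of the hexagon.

A_1→A_2: (-6.5)(8) − (-8.5)(-5) = -94.5
A_2→A_3: (-8.5)(7.5) − (-2)(8) = -47.75
A_3→A_4: (-2)(8) − (8)(7.5) = -76
A_4→A_5: (8)(0) − (5)(8) = -40
A_5→A_6: (5)(-5) − (8)(0) = -25
A_6→A_1: (8)(-5) − (-6.5)(-5) = -72.5
Σ = -355.75
Area = |Σ|/2 = 177.875.

177.875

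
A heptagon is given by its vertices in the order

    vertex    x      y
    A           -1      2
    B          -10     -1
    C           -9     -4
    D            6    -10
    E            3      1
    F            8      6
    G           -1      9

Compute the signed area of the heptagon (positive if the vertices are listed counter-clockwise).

Cross-terms: 21, 31, 114, 36, 10, 78, 7  ⇒  Σ = 297
Signed area = Σ/2 = 148.5 (positive ⇒ counter-clockwise traversal).

148.5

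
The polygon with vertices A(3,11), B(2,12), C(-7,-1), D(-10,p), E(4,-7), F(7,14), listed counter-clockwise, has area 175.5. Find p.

The doubled signed area Σ (x_i y_{i+1} − x_{i+1} y_i) is linear in p.
With p=0 it equals 296; the coefficient of p is -11 (from the two edges through D).
So -11·p + 296 = 2·175.5 = 351 ⇒ p = -5.

-5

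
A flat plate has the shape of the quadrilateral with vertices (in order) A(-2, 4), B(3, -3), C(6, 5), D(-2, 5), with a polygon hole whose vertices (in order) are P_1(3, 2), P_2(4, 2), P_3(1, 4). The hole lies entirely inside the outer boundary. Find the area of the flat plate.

Outer boundary:
Apply Gauss's area formula: 2A = Σ (x_i·y_{i+1} − x_{i+1}·y_i), indices taken mod 4.
Cross-terms: -6, 33, 40, 2  ⇒  Σ = 69
Area = |Σ|/2 = 34.5.
Hole:
Σ = (-2) + (14) + (-10) = 2
Area = |Σ|/2 = 1.
Net area = 34.5 − 1 = 33.5.

33.5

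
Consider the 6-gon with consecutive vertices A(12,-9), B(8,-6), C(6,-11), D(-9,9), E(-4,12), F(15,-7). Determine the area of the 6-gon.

186

Apply the surveyor's formula: 2A = Σ (x_i·y_{i+1} − x_{i+1}·y_i), indices taken mod 6.
A→B: (12)(-6) − (8)(-9) = 0
B→C: (8)(-11) − (6)(-6) = -52
C→D: (6)(9) − (-9)(-11) = -45
D→E: (-9)(12) − (-4)(9) = -72
E→F: (-4)(-7) − (15)(12) = -152
F→A: (15)(-9) − (12)(-7) = -51
Σ = -372
Area = |Σ|/2 = 186.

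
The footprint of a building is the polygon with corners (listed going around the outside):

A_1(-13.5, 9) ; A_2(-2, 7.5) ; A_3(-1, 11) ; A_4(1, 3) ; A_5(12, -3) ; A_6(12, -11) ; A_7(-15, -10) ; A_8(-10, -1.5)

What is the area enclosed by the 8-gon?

Σ = (-83.25) + (-14.5) + (-14) + (-39) + (-96) + (-285) + (-77.5) + (-110.25) = -719.5
Area = |Σ|/2 = 359.75.

359.75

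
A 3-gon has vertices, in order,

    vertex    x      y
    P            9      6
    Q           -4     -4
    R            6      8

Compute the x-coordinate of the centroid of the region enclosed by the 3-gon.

11/3

Apply the surveyor's formula. First the cross-terms c_i = x_i·y_{i+1} − x_{i+1}·y_i:
  -12, -8, -36  ⇒  2A = -56, A = -28.
Then Σ (x_i + x_{i+1})·c_i = -616, so x̄ = -616 / (6·(-28)) = 11/3.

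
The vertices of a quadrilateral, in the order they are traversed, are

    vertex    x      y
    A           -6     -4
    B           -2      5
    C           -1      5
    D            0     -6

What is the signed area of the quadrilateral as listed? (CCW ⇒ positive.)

-36.5

Apply the shoelace (surveyor's) formula: 2A = Σ (x_i·y_{i+1} − x_{i+1}·y_i), indices taken mod 4.
A→B: (-6)(5) − (-2)(-4) = -38
B→C: (-2)(5) − (-1)(5) = -5
C→D: (-1)(-6) − (0)(5) = 6
D→A: (0)(-4) − (-6)(-6) = -36
Σ = -73
Signed area = Σ/2 = -36.5 (negative ⇒ clockwise traversal).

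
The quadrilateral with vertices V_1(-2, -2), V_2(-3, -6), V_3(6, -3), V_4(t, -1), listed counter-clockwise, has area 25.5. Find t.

The doubled signed area Σ (x_i y_{i+1} − x_{i+1} y_i) is linear in t.
With t=0 it equals 43; the coefficient of t is 1 (from the two edges through V_4).
So 1·t + 43 = 2·25.5 = 51 ⇒ t = 8.

8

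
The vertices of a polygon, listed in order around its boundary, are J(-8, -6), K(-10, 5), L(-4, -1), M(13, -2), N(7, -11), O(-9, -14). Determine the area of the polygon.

Apply the shoelace (surveyor's) formula: 2A = Σ (x_i·y_{i+1} − x_{i+1}·y_i), indices taken mod 6.
Cross-terms: -100, 30, 21, -129, -197, -58  ⇒  Σ = -433
Area = |Σ|/2 = 216.5.

216.5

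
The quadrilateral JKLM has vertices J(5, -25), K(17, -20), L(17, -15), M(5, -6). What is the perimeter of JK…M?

52

|JK| = √((12)² + (5)²) = √169 = 13
|KL| = √((0)² + (5)²) = √25 = 5
|LM| = √((-12)² + (9)²) = √225 = 15
|MJ| = √((0)² + (-19)²) = √361 = 19
Perimeter = 13 + 5 + 15 + 19 = 52.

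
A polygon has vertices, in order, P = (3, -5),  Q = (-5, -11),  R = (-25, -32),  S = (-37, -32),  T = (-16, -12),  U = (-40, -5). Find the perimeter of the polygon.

|PQ| = √((-8)² + (-6)²) = √100 = 10
|QR| = √((-20)² + (-21)²) = √841 = 29
|RS| = √((-12)² + (0)²) = √144 = 12
|ST| = √((21)² + (20)²) = √841 = 29
|TU| = √((-24)² + (7)²) = √625 = 25
|UP| = √((43)² + (0)²) = √1849 = 43
Perimeter = 10 + 29 + 12 + 29 + 25 + 43 = 148.

148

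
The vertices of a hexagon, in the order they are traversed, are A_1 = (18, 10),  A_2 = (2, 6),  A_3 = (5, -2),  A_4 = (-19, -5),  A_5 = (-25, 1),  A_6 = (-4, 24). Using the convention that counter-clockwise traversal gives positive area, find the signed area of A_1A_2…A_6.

-610.5

Apply the shoelace formula: 2A = Σ (x_i·y_{i+1} − x_{i+1}·y_i), indices taken mod 6.
A_1→A_2: (18)(6) − (2)(10) = 88
A_2→A_3: (2)(-2) − (5)(6) = -34
A_3→A_4: (5)(-5) − (-19)(-2) = -63
A_4→A_5: (-19)(1) − (-25)(-5) = -144
A_5→A_6: (-25)(24) − (-4)(1) = -596
A_6→A_1: (-4)(10) − (18)(24) = -472
Σ = -1221
Signed area = Σ/2 = -610.5 (negative ⇒ clockwise traversal).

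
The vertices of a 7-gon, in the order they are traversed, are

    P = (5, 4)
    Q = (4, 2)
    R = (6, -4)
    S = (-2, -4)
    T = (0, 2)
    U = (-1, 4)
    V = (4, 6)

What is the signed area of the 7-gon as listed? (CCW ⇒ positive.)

-52

Apply Gauss's area formula: 2A = Σ (x_i·y_{i+1} − x_{i+1}·y_i), indices taken mod 7.
Σ = (-6) + (-28) + (-32) + (-4) + (2) + (-22) + (-14) = -104
Signed area = Σ/2 = -52 (negative ⇒ clockwise traversal).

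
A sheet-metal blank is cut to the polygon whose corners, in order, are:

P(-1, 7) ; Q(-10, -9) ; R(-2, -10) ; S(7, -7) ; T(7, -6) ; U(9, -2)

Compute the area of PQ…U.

Apply the surveyor's formula: 2A = Σ (x_i·y_{i+1} − x_{i+1}·y_i), indices taken mod 6.
Σ = (79) + (82) + (84) + (7) + (40) + (61) = 353
Area = |Σ|/2 = 176.5.

176.5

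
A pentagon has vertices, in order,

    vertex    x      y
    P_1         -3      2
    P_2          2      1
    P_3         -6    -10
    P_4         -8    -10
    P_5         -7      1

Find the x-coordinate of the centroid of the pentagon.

Apply the shoelace (surveyor's) formula. First the cross-terms c_i = x_i·y_{i+1} − x_{i+1}·y_i:
  -7, -14, -20, -78, -11  ⇒  2A = -130, A = -65.
Then Σ (x_i + x_{i+1})·c_i = 1623, so x̄ = 1623 / (6·(-65)) = -541/130.

-541/130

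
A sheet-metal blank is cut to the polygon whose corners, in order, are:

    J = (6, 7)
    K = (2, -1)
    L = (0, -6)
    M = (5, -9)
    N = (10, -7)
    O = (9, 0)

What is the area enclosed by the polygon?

89.5

Σ = (-20) + (-12) + (30) + (55) + (63) + (63) = 179
Area = |Σ|/2 = 89.5.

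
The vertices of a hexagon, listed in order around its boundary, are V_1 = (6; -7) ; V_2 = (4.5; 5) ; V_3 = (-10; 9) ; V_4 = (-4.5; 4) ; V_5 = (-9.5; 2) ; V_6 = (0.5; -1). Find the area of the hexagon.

V_1→V_2: (6)(5) − (4.5)(-7) = 61.5
V_2→V_3: (4.5)(9) − (-10)(5) = 90.5
V_3→V_4: (-10)(4) − (-4.5)(9) = 0.5
V_4→V_5: (-4.5)(2) − (-9.5)(4) = 29
V_5→V_6: (-9.5)(-1) − (0.5)(2) = 8.5
V_6→V_1: (0.5)(-7) − (6)(-1) = 2.5
Σ = 192.5
Area = |Σ|/2 = 96.25.

96.25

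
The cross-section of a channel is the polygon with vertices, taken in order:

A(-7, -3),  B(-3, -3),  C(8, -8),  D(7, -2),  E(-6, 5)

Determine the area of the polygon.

88

Σ = (12) + (48) + (40) + (23) + (53) = 176
Area = |Σ|/2 = 88.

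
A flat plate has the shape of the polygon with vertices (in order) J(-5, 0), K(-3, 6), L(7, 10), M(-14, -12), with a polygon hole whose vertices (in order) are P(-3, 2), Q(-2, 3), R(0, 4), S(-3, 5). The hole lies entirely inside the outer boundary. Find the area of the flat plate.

Outer boundary:
Apply the shoelace formula: 2A = Σ (x_i·y_{i+1} − x_{i+1}·y_i), indices taken mod 4.
Σ = (-30) + (-72) + (56) + (-60) = -106
Area = |Σ|/2 = 53.
Hole:
Apply the shoelace (surveyor's) formula: 2A = Σ (x_i·y_{i+1} − x_{i+1}·y_i), indices taken mod 4.
P→Q: (-3)(3) − (-2)(2) = -5
Q→R: (-2)(4) − (0)(3) = -8
R→S: (0)(5) − (-3)(4) = 12
S→P: (-3)(2) − (-3)(5) = 9
Σ = 8
Area = |Σ|/2 = 4.
Net area = 53 − 4 = 49.

49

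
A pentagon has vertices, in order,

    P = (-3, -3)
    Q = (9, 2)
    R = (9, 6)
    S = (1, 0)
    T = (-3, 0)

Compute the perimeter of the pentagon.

|PQ| = √((12)² + (5)²) = √169 = 13
|QR| = √((0)² + (4)²) = √16 = 4
|RS| = √((-8)² + (-6)²) = √100 = 10
|ST| = √((-4)² + (0)²) = √16 = 4
|TP| = √((0)² + (-3)²) = √9 = 3
Perimeter = 13 + 4 + 10 + 4 + 3 = 34.

34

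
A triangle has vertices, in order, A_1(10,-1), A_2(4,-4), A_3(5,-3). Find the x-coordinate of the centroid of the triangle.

19/3

Apply Gauss's area formula. First the cross-terms c_i = x_i·y_{i+1} − x_{i+1}·y_i:
  -36, 8, 25  ⇒  2A = -3, A = -1.5.
Then Σ (x_i + x_{i+1})·c_i = -57, so x̄ = -57 / (6·(-1.5)) = 19/3.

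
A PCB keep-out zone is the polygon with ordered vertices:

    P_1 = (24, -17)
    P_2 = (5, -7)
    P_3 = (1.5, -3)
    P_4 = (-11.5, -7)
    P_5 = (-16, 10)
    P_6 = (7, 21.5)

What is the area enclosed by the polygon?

Apply Gauss's area formula: 2A = Σ (x_i·y_{i+1} − x_{i+1}·y_i), indices taken mod 6.
Σ = (-83) + (-4.5) + (-45) + (-227) + (-414) + (-635) = -1408.5
Area = |Σ|/2 = 704.25.

704.25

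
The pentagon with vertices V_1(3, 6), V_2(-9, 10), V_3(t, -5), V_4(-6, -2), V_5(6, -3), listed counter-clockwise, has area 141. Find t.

Write out the shoelace sum; only the two edges meeting at V_3 involve t:
2·Area = [((-9)·(-5) − t·10) + (t·(-2) − (-6)·(-5))] + 159
       = -12·t + 174 = 282
⇒ t = -9.

-9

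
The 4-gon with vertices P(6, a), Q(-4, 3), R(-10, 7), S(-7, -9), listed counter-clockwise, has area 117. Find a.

-7

Write out the shoelace sum; only the two edges meeting at P involve a:
2·Area = [((-7)·a − 6·(-9)) + (6·3 − (-4)·a)] + 141
       = -3·a + 213 = 234
⇒ a = -7.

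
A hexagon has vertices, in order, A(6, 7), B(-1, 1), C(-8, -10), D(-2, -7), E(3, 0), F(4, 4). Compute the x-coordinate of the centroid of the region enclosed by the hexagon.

Apply the shoelace (surveyor's) formula. First the cross-terms c_i = x_i·y_{i+1} − x_{i+1}·y_i:
  13, 18, 36, 21, 12, 4  ⇒  2A = 104, A = 52.
Then Σ (x_i + x_{i+1})·c_i = -312, so x̄ = -312 / (6·52) = -1.

-1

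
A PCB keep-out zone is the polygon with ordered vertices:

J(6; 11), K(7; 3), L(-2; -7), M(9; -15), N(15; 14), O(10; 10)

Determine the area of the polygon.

201

Σ = (-59) + (-43) + (93) + (351) + (10) + (50) = 402
Area = |Σ|/2 = 201.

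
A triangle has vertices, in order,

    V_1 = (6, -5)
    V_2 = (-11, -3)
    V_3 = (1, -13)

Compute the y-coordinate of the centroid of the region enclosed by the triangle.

Apply the shoelace formula. First the cross-terms c_i = x_i·y_{i+1} − x_{i+1}·y_i:
  -73, 146, 73  ⇒  2A = 146, A = 73.
Then Σ (y_i + y_{i+1})·c_i = -3066, so ȳ = -3066 / (6·73) = -7.

-7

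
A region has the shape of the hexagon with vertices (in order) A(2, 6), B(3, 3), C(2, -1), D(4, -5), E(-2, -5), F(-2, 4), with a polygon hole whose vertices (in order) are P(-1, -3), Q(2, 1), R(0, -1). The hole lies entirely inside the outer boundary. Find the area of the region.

46.5

Outer boundary:
Apply the shoelace formula: 2A = Σ (x_i·y_{i+1} − x_{i+1}·y_i), indices taken mod 6.
Σ = (-12) + (-9) + (-6) + (-30) + (-18) + (-20) = -95
Area = |Σ|/2 = 47.5.
Hole:
Apply the surveyor's formula: 2A = Σ (x_i·y_{i+1} − x_{i+1}·y_i), indices taken mod 3.
P→Q: (-1)(1) − (2)(-3) = 5
Q→R: (2)(-1) − (0)(1) = -2
R→P: (0)(-3) − (-1)(-1) = -1
Σ = 2
Area = |Σ|/2 = 1.
Net area = 47.5 − 1 = 46.5.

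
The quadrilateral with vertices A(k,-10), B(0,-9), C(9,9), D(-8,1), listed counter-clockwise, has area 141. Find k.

The doubled signed area Σ (x_i y_{i+1} − x_{i+1} y_i) is linear in k.
With k=0 it equals 242; the coefficient of k is -10 (from the two edges through A).
So -10·k + 242 = 2·141 = 282 ⇒ k = -4.

-4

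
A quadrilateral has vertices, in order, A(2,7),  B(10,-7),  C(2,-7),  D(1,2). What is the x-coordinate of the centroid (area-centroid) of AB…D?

Apply the surveyor's formula. First the cross-terms c_i = x_i·y_{i+1} − x_{i+1}·y_i:
  -84, -56, 11, 3  ⇒  2A = -126, A = -63.
Then Σ (x_i + x_{i+1})·c_i = -1638, so x̄ = -1638 / (6·(-63)) = 13/3.

13/3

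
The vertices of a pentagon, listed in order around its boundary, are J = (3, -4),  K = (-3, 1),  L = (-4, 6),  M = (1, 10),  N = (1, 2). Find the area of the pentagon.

J→K: (3)(1) − (-3)(-4) = -9
K→L: (-3)(6) − (-4)(1) = -14
L→M: (-4)(10) − (1)(6) = -46
M→N: (1)(2) − (1)(10) = -8
N→J: (1)(-4) − (3)(2) = -10
Σ = -87
Area = |Σ|/2 = 43.5.

43.5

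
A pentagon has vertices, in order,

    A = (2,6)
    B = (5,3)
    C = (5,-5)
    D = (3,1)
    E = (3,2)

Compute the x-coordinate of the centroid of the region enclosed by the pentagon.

Apply Gauss's area formula. First the cross-terms c_i = x_i·y_{i+1} − x_{i+1}·y_i:
  -24, -40, 20, 3, 14  ⇒  2A = -27, A = -13.5.
Then Σ (x_i + x_{i+1})·c_i = -320, so x̄ = -320 / (6·(-13.5)) = 320/81.

320/81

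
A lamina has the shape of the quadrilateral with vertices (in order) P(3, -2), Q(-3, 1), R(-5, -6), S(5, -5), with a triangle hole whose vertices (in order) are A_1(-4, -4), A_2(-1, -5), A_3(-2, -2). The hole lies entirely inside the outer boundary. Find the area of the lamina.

Outer boundary:
Apply the shoelace (surveyor's) formula: 2A = Σ (x_i·y_{i+1} − x_{i+1}·y_i), indices taken mod 4.
Σ = (-3) + (23) + (55) + (5) = 80
Area = |Σ|/2 = 40.
Hole:
Apply the shoelace (surveyor's) formula: 2A = Σ (x_i·y_{i+1} − x_{i+1}·y_i), indices taken mod 3.
Σ = (16) + (-8) + (0) = 8
Area = |Σ|/2 = 4.
Net area = 40 − 4 = 36.

36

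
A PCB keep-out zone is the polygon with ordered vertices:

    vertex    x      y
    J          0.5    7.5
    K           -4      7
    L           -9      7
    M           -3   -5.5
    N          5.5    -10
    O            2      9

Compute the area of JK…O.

Apply the shoelace (surveyor's) formula: 2A = Σ (x_i·y_{i+1} − x_{i+1}·y_i), indices taken mod 6.
Σ = (33.5) + (35) + (70.5) + (60.25) + (69.5) + (10.5) = 279.25
Area = |Σ|/2 = 139.625.

139.625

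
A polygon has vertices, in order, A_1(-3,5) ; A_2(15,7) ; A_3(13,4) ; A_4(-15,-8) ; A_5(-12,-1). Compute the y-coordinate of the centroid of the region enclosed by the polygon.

8/9

Apply the shoelace formula. First the cross-terms c_i = x_i·y_{i+1} − x_{i+1}·y_i:
  -96, -31, -44, -81, -63  ⇒  2A = -315, A = -157.5.
Then Σ (y_i + y_{i+1})·c_i = -840, so ȳ = -840 / (6·(-157.5)) = 8/9.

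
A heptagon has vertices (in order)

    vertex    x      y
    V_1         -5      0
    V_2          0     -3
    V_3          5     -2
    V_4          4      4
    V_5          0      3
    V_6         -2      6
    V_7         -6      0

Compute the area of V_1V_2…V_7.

Apply the shoelace formula: 2A = Σ (x_i·y_{i+1} − x_{i+1}·y_i), indices taken mod 7.
V_1→V_2: (-5)(-3) − (0)(0) = 15
V_2→V_3: (0)(-2) − (5)(-3) = 15
V_3→V_4: (5)(4) − (4)(-2) = 28
V_4→V_5: (4)(3) − (0)(4) = 12
V_5→V_6: (0)(6) − (-2)(3) = 6
V_6→V_7: (-2)(0) − (-6)(6) = 36
V_7→V_1: (-6)(0) − (-5)(0) = 0
Σ = 112
Area = |Σ|/2 = 56.

56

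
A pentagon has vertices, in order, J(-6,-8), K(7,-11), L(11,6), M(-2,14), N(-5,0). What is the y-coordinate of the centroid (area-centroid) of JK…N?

Apply the shoelace (surveyor's) formula. First the cross-terms c_i = x_i·y_{i+1} − x_{i+1}·y_i:
  122, 163, 166, 70, 40  ⇒  2A = 561, A = 280.5.
Then Σ (y_i + y_{i+1})·c_i = 847, so ȳ = 847 / (6·280.5) = 77/153.

77/153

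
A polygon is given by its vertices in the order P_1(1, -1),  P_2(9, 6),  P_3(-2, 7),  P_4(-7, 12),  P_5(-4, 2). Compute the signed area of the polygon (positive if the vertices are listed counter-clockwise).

Apply the shoelace (surveyor's) formula: 2A = Σ (x_i·y_{i+1} − x_{i+1}·y_i), indices taken mod 5.
Σ = (15) + (75) + (25) + (34) + (2) = 151
Signed area = Σ/2 = 75.5 (positive ⇒ counter-clockwise traversal).

75.5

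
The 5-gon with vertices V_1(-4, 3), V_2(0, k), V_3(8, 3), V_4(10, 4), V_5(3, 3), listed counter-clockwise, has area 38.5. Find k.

The doubled signed area Σ (x_i y_{i+1} − x_{i+1} y_i) is linear in k.
With k=0 it equals 41; the coefficient of k is -12 (from the two edges through V_2).
So -12·k + 41 = 2·38.5 = 77 ⇒ k = -3.

-3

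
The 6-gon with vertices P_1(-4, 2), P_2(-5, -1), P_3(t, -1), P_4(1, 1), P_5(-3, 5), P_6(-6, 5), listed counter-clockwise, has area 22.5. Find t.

-3

The doubled signed area Σ (x_i y_{i+1} − x_{i+1} y_i) is linear in t.
With t=0 it equals 51; the coefficient of t is 2 (from the two edges through P_3).
So 2·t + 51 = 2·22.5 = 45 ⇒ t = -3.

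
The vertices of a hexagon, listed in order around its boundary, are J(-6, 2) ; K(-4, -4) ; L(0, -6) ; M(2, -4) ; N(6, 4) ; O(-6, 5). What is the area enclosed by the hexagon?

86

Σ = (32) + (24) + (12) + (32) + (54) + (18) = 172
Area = |Σ|/2 = 86.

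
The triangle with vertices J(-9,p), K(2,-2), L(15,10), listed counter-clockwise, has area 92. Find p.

2

The doubled signed area Σ (x_i y_{i+1} − x_{i+1} y_i) is linear in p.
With p=0 it equals 158; the coefficient of p is 13 (from the two edges through J).
So 13·p + 158 = 2·92 = 184 ⇒ p = 2.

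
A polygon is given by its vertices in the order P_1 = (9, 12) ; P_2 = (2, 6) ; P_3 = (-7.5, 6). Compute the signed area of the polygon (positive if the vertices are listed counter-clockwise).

Σ = (30) + (57) + (-144) = -57
Signed area = Σ/2 = -28.5 (negative ⇒ clockwise traversal).

-28.5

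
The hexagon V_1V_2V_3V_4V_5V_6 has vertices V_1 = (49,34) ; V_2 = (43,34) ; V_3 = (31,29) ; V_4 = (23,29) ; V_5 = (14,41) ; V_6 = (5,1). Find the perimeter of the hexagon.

|V_1V_2| = √((-6)² + (0)²) = √36 = 6
|V_2V_3| = √((-12)² + (-5)²) = √169 = 13
|V_3V_4| = √((-8)² + (0)²) = √64 = 8
|V_4V_5| = √((-9)² + (12)²) = √225 = 15
|V_5V_6| = √((-9)² + (-40)²) = √1681 = 41
|V_6V_1| = √((44)² + (33)²) = √3025 = 55
Perimeter = 6 + 13 + 8 + 15 + 41 + 55 = 138.

138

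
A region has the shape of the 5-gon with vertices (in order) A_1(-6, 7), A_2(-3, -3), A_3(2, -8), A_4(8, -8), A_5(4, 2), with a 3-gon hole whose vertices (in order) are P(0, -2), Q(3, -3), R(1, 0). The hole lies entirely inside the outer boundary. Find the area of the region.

Outer boundary:
Apply the shoelace formula: 2A = Σ (x_i·y_{i+1} − x_{i+1}·y_i), indices taken mod 5.
A_1→A_2: (-6)(-3) − (-3)(7) = 39
A_2→A_3: (-3)(-8) − (2)(-3) = 30
A_3→A_4: (2)(-8) − (8)(-8) = 48
A_4→A_5: (8)(2) − (4)(-8) = 48
A_5→A_1: (4)(7) − (-6)(2) = 40
Σ = 205
Area = |Σ|/2 = 102.5.
Hole:
Σ = (6) + (3) + (-2) = 7
Area = |Σ|/2 = 3.5.
Net area = 102.5 − 3.5 = 99.

99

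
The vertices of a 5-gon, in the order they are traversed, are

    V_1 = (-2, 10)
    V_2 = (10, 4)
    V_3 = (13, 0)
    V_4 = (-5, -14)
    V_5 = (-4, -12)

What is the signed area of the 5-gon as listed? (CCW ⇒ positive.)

-201

Σ = (-108) + (-52) + (-182) + (4) + (-64) = -402
Signed area = Σ/2 = -201 (negative ⇒ clockwise traversal).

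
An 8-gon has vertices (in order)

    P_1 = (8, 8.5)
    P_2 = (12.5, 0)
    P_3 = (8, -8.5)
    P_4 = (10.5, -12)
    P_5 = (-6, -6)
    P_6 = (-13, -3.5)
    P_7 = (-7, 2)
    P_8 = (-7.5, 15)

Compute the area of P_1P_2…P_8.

Cross-terms: -106.25, -106.25, -6.75, -135, -57, -50.5, -90, -183.75  ⇒  Σ = -735.5
Area = |Σ|/2 = 367.75.

367.75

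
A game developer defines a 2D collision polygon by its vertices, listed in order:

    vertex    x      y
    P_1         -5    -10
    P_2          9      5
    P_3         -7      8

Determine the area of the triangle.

Cross-terms: 65, 107, 110  ⇒  Σ = 282
Area = |Σ|/2 = 141.

141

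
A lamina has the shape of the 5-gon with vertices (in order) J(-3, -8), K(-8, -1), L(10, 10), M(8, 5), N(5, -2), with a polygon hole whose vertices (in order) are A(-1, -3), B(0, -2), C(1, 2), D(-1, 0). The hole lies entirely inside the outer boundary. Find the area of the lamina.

119.5

Outer boundary:
Apply Gauss's area formula: 2A = Σ (x_i·y_{i+1} − x_{i+1}·y_i), indices taken mod 5.
Cross-terms: -61, -70, -30, -41, -46  ⇒  Σ = -248
Area = |Σ|/2 = 124.
Hole:
Apply the shoelace formula: 2A = Σ (x_i·y_{i+1} − x_{i+1}·y_i), indices taken mod 4.
A→B: (-1)(-2) − (0)(-3) = 2
B→C: (0)(2) − (1)(-2) = 2
C→D: (1)(0) − (-1)(2) = 2
D→A: (-1)(-3) − (-1)(0) = 3
Σ = 9
Area = |Σ|/2 = 4.5.
Net area = 124 − 4.5 = 119.5.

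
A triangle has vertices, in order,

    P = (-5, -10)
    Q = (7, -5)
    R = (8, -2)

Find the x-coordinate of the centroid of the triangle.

10/3

Apply the surveyor's formula. First the cross-terms c_i = x_i·y_{i+1} − x_{i+1}·y_i:
  95, 26, -90  ⇒  2A = 31, A = 15.5.
Then Σ (x_i + x_{i+1})·c_i = 310, so x̄ = 310 / (6·15.5) = 10/3.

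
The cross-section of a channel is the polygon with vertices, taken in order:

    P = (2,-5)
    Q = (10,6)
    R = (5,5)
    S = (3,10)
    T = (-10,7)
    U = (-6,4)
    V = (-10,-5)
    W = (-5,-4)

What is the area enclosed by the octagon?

179

Σ = (62) + (20) + (35) + (121) + (2) + (70) + (15) + (33) = 358
Area = |Σ|/2 = 179.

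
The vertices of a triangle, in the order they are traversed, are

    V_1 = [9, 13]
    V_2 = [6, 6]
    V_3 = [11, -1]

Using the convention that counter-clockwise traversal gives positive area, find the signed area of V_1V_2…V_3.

Apply the surveyor's formula: 2A = Σ (x_i·y_{i+1} − x_{i+1}·y_i), indices taken mod 3.
Σ = (-24) + (-72) + (152) = 56
Signed area = Σ/2 = 28 (positive ⇒ counter-clockwise traversal).

28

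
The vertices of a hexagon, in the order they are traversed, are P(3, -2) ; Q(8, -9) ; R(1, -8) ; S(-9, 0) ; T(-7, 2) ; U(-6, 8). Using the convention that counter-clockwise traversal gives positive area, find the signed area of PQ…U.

Apply Gauss's area formula: 2A = Σ (x_i·y_{i+1} − x_{i+1}·y_i), indices taken mod 6.
Σ = (-11) + (-55) + (-72) + (-18) + (-44) + (-12) = -212
Signed area = Σ/2 = -106 (negative ⇒ clockwise traversal).

-106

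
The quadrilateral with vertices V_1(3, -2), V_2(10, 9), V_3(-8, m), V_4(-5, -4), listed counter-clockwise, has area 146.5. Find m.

8

Write out the shoelace sum; only the two edges meeting at V_3 involve m:
2·Area = [(10·m − (-8)·9) + ((-8)·(-4) − (-5)·m)] + 69
       = 15·m + 173 = 293
⇒ m = 8.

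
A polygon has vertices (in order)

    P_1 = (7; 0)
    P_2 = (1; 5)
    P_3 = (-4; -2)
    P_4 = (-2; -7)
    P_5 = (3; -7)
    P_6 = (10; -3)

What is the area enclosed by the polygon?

Cross-terms: 35, 18, 24, 35, 61, 21  ⇒  Σ = 194
Area = |Σ|/2 = 97.

97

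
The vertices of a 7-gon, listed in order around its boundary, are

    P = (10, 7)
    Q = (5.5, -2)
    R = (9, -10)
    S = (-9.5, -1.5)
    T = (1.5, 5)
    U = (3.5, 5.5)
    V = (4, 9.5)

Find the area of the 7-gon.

P→Q: (10)(-2) − (5.5)(7) = -58.5
Q→R: (5.5)(-10) − (9)(-2) = -37
R→S: (9)(-1.5) − (-9.5)(-10) = -108.5
S→T: (-9.5)(5) − (1.5)(-1.5) = -45.25
T→U: (1.5)(5.5) − (3.5)(5) = -9.25
U→V: (3.5)(9.5) − (4)(5.5) = 11.25
V→P: (4)(7) − (10)(9.5) = -67
Σ = -314.25
Area = |Σ|/2 = 157.125.

157.125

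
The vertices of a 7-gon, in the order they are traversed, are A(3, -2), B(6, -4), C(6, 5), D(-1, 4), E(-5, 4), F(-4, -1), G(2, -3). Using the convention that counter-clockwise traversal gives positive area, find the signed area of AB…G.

A→B: (3)(-4) − (6)(-2) = 0
B→C: (6)(5) − (6)(-4) = 54
C→D: (6)(4) − (-1)(5) = 29
D→E: (-1)(4) − (-5)(4) = 16
E→F: (-5)(-1) − (-4)(4) = 21
F→G: (-4)(-3) − (2)(-1) = 14
G→A: (2)(-2) − (3)(-3) = 5
Σ = 139
Signed area = Σ/2 = 69.5 (positive ⇒ counter-clockwise traversal).

69.5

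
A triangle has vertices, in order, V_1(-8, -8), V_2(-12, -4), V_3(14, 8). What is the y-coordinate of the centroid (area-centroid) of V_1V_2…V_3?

Apply the surveyor's formula. First the cross-terms c_i = x_i·y_{i+1} − x_{i+1}·y_i:
  -64, -40, -48  ⇒  2A = -152, A = -76.
Then Σ (y_i + y_{i+1})·c_i = 608, so ȳ = 608 / (6·(-76)) = -4/3.

-4/3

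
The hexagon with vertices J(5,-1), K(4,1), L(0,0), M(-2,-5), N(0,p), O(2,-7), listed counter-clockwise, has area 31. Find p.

The doubled signed area Σ (x_i y_{i+1} − x_{i+1} y_i) is linear in p.
With p=0 it equals 42; the coefficient of p is -4 (from the two edges through N).
So -4·p + 42 = 2·31 = 62 ⇒ p = -5.

-5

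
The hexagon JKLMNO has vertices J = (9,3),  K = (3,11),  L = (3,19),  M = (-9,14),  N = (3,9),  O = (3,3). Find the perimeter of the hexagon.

56

|JK| = √((-6)² + (8)²) = √100 = 10
|KL| = √((0)² + (8)²) = √64 = 8
|LM| = √((-12)² + (-5)²) = √169 = 13
|MN| = √((12)² + (-5)²) = √169 = 13
|NO| = √((0)² + (-6)²) = √36 = 6
|OJ| = √((6)² + (0)²) = √36 = 6
Perimeter = 10 + 8 + 13 + 13 + 6 + 6 = 56.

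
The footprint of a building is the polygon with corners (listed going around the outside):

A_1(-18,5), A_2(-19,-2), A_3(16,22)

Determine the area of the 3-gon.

Apply the shoelace formula: 2A = Σ (x_i·y_{i+1} − x_{i+1}·y_i), indices taken mod 3.
Σ = (131) + (-386) + (476) = 221
Area = |Σ|/2 = 110.5.

110.5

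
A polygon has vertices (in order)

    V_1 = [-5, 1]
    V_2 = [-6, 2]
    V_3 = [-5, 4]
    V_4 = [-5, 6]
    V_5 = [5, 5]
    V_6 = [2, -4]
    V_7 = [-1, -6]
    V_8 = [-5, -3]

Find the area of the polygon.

88

Apply Gauss's area formula: 2A = Σ (x_i·y_{i+1} − x_{i+1}·y_i), indices taken mod 8.
Σ = (-4) + (-14) + (-10) + (-55) + (-30) + (-16) + (-27) + (-20) = -176
Area = |Σ|/2 = 88.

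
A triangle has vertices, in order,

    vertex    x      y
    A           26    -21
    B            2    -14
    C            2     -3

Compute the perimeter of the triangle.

66

|AB| = √((-24)² + (7)²) = √625 = 25
|BC| = √((0)² + (11)²) = √121 = 11
|CA| = √((24)² + (-18)²) = √900 = 30
Perimeter = 25 + 11 + 30 = 66.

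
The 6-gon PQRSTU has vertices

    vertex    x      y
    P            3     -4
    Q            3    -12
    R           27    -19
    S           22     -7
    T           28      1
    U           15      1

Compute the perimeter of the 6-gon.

|PQ| = √((0)² + (-8)²) = √64 = 8
|QR| = √((24)² + (-7)²) = √625 = 25
|RS| = √((-5)² + (12)²) = √169 = 13
|ST| = √((6)² + (8)²) = √100 = 10
|TU| = √((-13)² + (0)²) = √169 = 13
|UP| = √((-12)² + (-5)²) = √169 = 13
Perimeter = 8 + 25 + 13 + 10 + 13 + 13 = 82.

82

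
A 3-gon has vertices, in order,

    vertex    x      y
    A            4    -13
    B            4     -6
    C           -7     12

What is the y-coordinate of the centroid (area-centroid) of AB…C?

Apply the surveyor's formula. First the cross-terms c_i = x_i·y_{i+1} − x_{i+1}·y_i:
  28, 6, 43  ⇒  2A = 77, A = 38.5.
Then Σ (y_i + y_{i+1})·c_i = -539, so ȳ = -539 / (6·38.5) = -7/3.

-7/3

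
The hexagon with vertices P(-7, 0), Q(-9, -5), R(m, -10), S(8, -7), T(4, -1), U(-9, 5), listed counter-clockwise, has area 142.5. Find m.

-7

The doubled signed area Σ (x_i y_{i+1} − x_{i+1} y_i) is linear in m.
With m=0 it equals 271; the coefficient of m is -2 (from the two edges through R).
So -2·m + 271 = 2·142.5 = 285 ⇒ m = -7.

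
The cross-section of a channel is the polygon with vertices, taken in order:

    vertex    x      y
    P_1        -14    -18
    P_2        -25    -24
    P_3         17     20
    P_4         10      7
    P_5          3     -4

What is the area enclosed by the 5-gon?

229

Apply Gauss's area formula: 2A = Σ (x_i·y_{i+1} − x_{i+1}·y_i), indices taken mod 5.
P_1→P_2: (-14)(-24) − (-25)(-18) = -114
P_2→P_3: (-25)(20) − (17)(-24) = -92
P_3→P_4: (17)(7) − (10)(20) = -81
P_4→P_5: (10)(-4) − (3)(7) = -61
P_5→P_1: (3)(-18) − (-14)(-4) = -110
Σ = -458
Area = |Σ|/2 = 229.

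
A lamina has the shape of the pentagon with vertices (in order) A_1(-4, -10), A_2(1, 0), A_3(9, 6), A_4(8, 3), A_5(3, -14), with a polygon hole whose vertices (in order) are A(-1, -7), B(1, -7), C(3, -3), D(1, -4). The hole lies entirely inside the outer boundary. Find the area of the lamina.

100

Outer boundary:
Apply the shoelace formula: 2A = Σ (x_i·y_{i+1} − x_{i+1}·y_i), indices taken mod 5.
Σ = (10) + (6) + (-21) + (-121) + (-86) = -212
Area = |Σ|/2 = 106.
Hole:
A→B: (-1)(-7) − (1)(-7) = 14
B→C: (1)(-3) − (3)(-7) = 18
C→D: (3)(-4) − (1)(-3) = -9
D→A: (1)(-7) − (-1)(-4) = -11
Σ = 12
Area = |Σ|/2 = 6.
Net area = 106 − 6 = 100.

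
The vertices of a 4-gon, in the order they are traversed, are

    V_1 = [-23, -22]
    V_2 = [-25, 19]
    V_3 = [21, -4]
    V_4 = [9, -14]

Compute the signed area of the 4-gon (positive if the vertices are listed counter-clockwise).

Apply the surveyor's formula: 2A = Σ (x_i·y_{i+1} − x_{i+1}·y_i), indices taken mod 4.
Cross-terms: -987, -299, -258, -520  ⇒  Σ = -2064
Signed area = Σ/2 = -1032 (negative ⇒ clockwise traversal).

-1032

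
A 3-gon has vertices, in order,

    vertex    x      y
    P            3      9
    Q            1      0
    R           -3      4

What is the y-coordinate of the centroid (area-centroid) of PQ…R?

13/3

Apply Gauss's area formula. First the cross-terms c_i = x_i·y_{i+1} − x_{i+1}·y_i:
  -9, 4, -39  ⇒  2A = -44, A = -22.
Then Σ (y_i + y_{i+1})·c_i = -572, so ȳ = -572 / (6·(-22)) = 13/3.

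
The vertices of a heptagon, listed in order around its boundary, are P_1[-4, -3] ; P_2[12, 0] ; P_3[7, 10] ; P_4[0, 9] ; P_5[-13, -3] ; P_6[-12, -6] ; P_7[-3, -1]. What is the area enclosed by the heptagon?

Apply the shoelace (surveyor's) formula: 2A = Σ (x_i·y_{i+1} − x_{i+1}·y_i), indices taken mod 7.
Cross-terms: 36, 120, 63, 117, 42, -6, 5  ⇒  Σ = 377
Area = |Σ|/2 = 188.5.

188.5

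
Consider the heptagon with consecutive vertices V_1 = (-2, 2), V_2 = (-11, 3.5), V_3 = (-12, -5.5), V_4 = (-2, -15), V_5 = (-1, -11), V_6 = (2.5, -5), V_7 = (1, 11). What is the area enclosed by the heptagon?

Apply the shoelace (surveyor's) formula: 2A = Σ (x_i·y_{i+1} − x_{i+1}·y_i), indices taken mod 7.
Σ = (15) + (102.5) + (169) + (7) + (32.5) + (32.5) + (24) = 382.5
Area = |Σ|/2 = 191.25.

191.25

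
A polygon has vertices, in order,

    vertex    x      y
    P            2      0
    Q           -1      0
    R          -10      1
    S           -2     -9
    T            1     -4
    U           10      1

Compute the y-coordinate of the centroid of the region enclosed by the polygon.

Apply Gauss's area formula. First the cross-terms c_i = x_i·y_{i+1} − x_{i+1}·y_i:
  0, -1, 92, 17, 41, -2  ⇒  2A = 147, A = 73.5.
Then Σ (y_i + y_{i+1})·c_i = -1083, so ȳ = -1083 / (6·73.5) = -361/147.

-361/147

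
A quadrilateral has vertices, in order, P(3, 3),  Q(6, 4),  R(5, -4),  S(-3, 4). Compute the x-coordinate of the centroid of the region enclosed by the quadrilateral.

58/21

Apply the surveyor's formula. First the cross-terms c_i = x_i·y_{i+1} − x_{i+1}·y_i:
  -6, -44, 8, -21  ⇒  2A = -63, A = -31.5.
Then Σ (x_i + x_{i+1})·c_i = -522, so x̄ = -522 / (6·(-31.5)) = 58/21.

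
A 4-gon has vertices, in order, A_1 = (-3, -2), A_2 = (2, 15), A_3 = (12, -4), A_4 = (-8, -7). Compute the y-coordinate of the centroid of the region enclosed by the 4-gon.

Apply the surveyor's formula. First the cross-terms c_i = x_i·y_{i+1} − x_{i+1}·y_i:
  -41, -188, -116, -5  ⇒  2A = -350, A = -175.
Then Σ (y_i + y_{i+1})·c_i = -1280, so ȳ = -1280 / (6·(-175)) = 128/105.

128/105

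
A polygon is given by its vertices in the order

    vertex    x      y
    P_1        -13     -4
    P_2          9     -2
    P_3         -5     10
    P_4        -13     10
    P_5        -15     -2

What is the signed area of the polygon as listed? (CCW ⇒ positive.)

Apply the shoelace (surveyor's) formula: 2A = Σ (x_i·y_{i+1} − x_{i+1}·y_i), indices taken mod 5.
Cross-terms: 62, 80, 80, 176, 34  ⇒  Σ = 432
Signed area = Σ/2 = 216 (positive ⇒ counter-clockwise traversal).

216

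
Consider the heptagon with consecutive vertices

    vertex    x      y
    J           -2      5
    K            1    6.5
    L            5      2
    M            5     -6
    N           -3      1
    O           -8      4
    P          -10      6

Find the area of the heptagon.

75.75

Apply Gauss's area formula: 2A = Σ (x_i·y_{i+1} − x_{i+1}·y_i), indices taken mod 7.
Cross-terms: -18, -30.5, -40, -13, -4, -8, -38  ⇒  Σ = -151.5
Area = |Σ|/2 = 75.75.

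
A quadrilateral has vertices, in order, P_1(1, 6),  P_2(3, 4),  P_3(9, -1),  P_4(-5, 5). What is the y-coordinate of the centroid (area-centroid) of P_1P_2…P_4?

Apply the shoelace formula. First the cross-terms c_i = x_i·y_{i+1} − x_{i+1}·y_i:
  -14, -39, 40, -35  ⇒  2A = -48, A = -24.
Then Σ (y_i + y_{i+1})·c_i = -482, so ȳ = -482 / (6·(-24)) = 241/72.

241/72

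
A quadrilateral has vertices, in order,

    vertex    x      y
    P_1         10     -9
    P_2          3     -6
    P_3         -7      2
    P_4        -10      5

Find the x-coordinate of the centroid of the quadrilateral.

5/22

Apply the surveyor's formula. First the cross-terms c_i = x_i·y_{i+1} − x_{i+1}·y_i:
  -33, -36, -15, 40  ⇒  2A = -44, A = -22.
Then Σ (x_i + x_{i+1})·c_i = -30, so x̄ = -30 / (6·(-22)) = 5/22.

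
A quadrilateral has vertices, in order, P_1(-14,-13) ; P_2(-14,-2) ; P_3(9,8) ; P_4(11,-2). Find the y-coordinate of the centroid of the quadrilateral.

-7/3

Apply Gauss's area formula. First the cross-terms c_i = x_i·y_{i+1} − x_{i+1}·y_i:
  -154, -94, -106, -171  ⇒  2A = -525, A = -262.5.
Then Σ (y_i + y_{i+1})·c_i = 3675, so ȳ = 3675 / (6·(-262.5)) = -7/3.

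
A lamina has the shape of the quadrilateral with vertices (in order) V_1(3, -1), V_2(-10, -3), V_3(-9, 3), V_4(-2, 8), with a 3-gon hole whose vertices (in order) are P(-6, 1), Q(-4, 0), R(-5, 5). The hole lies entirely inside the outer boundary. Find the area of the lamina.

Outer boundary:
V_1→V_2: (3)(-3) − (-10)(-1) = -19
V_2→V_3: (-10)(3) − (-9)(-3) = -57
V_3→V_4: (-9)(8) − (-2)(3) = -66
V_4→V_1: (-2)(-1) − (3)(8) = -22
Σ = -164
Area = |Σ|/2 = 82.
Hole:
Apply the surveyor's formula: 2A = Σ (x_i·y_{i+1} − x_{i+1}·y_i), indices taken mod 3.
Cross-terms: 4, -20, 25  ⇒  Σ = 9
Area = |Σ|/2 = 4.5.
Net area = 82 − 4.5 = 77.5.

77.5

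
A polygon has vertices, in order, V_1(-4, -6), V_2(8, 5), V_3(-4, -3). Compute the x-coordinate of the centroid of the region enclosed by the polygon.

0

Apply Gauss's area formula. First the cross-terms c_i = x_i·y_{i+1} − x_{i+1}·y_i:
  28, -4, 12  ⇒  2A = 36, A = 18.
Then Σ (x_i + x_{i+1})·c_i = 0, so x̄ = 0 / (6·18) = 0.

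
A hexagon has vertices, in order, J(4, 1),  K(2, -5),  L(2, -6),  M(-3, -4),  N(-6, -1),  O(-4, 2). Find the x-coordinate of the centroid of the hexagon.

Apply the shoelace (surveyor's) formula. First the cross-terms c_i = x_i·y_{i+1} − x_{i+1}·y_i:
  -22, -2, -26, -21, -16, -12  ⇒  2A = -99, A = -49.5.
Then Σ (x_i + x_{i+1})·c_i = 235, so x̄ = 235 / (6·(-49.5)) = -235/297.

-235/297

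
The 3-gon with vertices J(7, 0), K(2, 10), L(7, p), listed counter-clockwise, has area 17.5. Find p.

-7

Write out the shoelace sum; only the two edges meeting at L involve p:
2·Area = [(2·p − 7·10) + (7·0 − 7·p)] + 70
       = -5·p + 0 = 35
⇒ p = -7.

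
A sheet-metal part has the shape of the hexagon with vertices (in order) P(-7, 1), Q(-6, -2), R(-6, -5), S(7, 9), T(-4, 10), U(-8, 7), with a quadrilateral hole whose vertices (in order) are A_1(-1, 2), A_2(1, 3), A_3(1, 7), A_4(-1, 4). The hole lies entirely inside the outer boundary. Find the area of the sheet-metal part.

Outer boundary:
Σ = (20) + (18) + (-19) + (106) + (52) + (41) = 218
Area = |Σ|/2 = 109.
Hole:
Apply the shoelace formula: 2A = Σ (x_i·y_{i+1} − x_{i+1}·y_i), indices taken mod 4.
Σ = (-5) + (4) + (11) + (2) = 12
Area = |Σ|/2 = 6.
Net area = 109 − 6 = 103.

103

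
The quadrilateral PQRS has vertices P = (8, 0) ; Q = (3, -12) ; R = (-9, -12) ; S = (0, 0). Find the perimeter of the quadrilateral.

48

|PQ| = √((-5)² + (-12)²) = √169 = 13
|QR| = √((-12)² + (0)²) = √144 = 12
|RS| = √((9)² + (12)²) = √225 = 15
|SP| = √((8)² + (0)²) = √64 = 8
Perimeter = 13 + 12 + 15 + 8 = 48.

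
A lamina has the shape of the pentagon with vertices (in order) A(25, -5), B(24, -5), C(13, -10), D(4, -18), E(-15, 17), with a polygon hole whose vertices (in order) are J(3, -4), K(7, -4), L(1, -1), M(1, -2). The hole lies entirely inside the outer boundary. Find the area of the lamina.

Outer boundary:
Σ = (-5) + (-175) + (-194) + (-202) + (-350) = -926
Area = |Σ|/2 = 463.
Hole:
Apply the surveyor's formula: 2A = Σ (x_i·y_{i+1} − x_{i+1}·y_i), indices taken mod 4.
Cross-terms: 16, -3, -1, 2  ⇒  Σ = 14
Area = |Σ|/2 = 7.
Net area = 463 − 7 = 456.

456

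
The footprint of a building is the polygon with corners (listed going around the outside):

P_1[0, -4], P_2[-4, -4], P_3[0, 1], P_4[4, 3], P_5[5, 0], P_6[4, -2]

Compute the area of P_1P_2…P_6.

32.5

Cross-terms: -16, -4, -4, -15, -10, -16  ⇒  Σ = -65
Area = |Σ|/2 = 32.5.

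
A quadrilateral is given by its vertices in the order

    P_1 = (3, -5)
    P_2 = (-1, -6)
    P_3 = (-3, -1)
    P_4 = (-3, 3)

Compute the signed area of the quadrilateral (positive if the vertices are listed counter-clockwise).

-23

Apply the shoelace (surveyor's) formula: 2A = Σ (x_i·y_{i+1} − x_{i+1}·y_i), indices taken mod 4.
P_1→P_2: (3)(-6) − (-1)(-5) = -23
P_2→P_3: (-1)(-1) − (-3)(-6) = -17
P_3→P_4: (-3)(3) − (-3)(-1) = -12
P_4→P_1: (-3)(-5) − (3)(3) = 6
Σ = -46
Signed area = Σ/2 = -23 (negative ⇒ clockwise traversal).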